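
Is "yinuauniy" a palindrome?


Word: "yinuauniy"
Reversed: "yinuauniy"
Forward == Backward? yinuauniy == yinuauniy
Palindrome = Yes


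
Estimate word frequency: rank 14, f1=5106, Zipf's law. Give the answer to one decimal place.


Zipf's law: f(r) = f(1) / r
f(1) = 5106
f(14) = 5106 / 14
= 364.7 occurrences


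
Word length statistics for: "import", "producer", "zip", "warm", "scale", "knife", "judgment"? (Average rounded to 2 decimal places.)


Lengths: "import"=6, "producer"=8, "zip"=3, "warm"=4, "scale"=5, "knife"=5, "judgment"=8
Sum = 39, Count = 7
Average = 39/7 = 5.57
= avg=5.57, min=3, max=8


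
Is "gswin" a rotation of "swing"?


Word: "swing", Candidate: "gswin"
Method: check if candidate is substring of word+word
"swingswing" contains "gswin"? Yes
Is rotation = Yes


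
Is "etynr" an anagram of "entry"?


Word 1: "entry" → sorted: enrty
Word 2: "etynr" → sorted: enrty
Same letters? enrty == enrty
Anagram = Yes


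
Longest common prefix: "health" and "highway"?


Word 1: "health"
Word 2: "highway"
Comparing from start:
  Pos 0: 'h' == 'h'
  Pos 1: 'e' != 'i' (stop)
LCP = "h" (length 1)


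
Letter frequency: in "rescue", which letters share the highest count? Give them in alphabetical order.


Word: "rescue"
Letter counts:
  'c': 1
  'e': 2
  'r': 1
  's': 1
  'u': 1
Maximum count = 2
Most frequent = 'e' (2 times each)


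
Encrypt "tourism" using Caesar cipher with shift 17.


Word: "tourism"
Shift: 17
Each letter → (letter + shift) mod 26:
  't' (19) + 17 = 10 → 'k'
  'o' (14) + 17 = 5 → 'f'
  'u' (20) + 17 = 11 → 'l'
  'r' (17) + 17 = 8 → 'i'
  'i' (8) + 17 = 25 → 'z'
  's' (18) + 17 = 9 → 'j'
  'm' (12) + 17 = 3 → 'd'
Result = "kflizjd"


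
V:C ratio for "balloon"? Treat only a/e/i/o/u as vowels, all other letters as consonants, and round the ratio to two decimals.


Word: "balloon"
Vowels (a,e,i,o,u): 3
Consonants: 4
Ratio = 3/4
= 0.75


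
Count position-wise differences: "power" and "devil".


Comparing character by character (same length = 5):
  Pos 0: 'p' vs 'd' !=
  Pos 1: 'o' vs 'e' !=
  Pos 2: 'w' vs 'v' !=
  Pos 3: 'e' vs 'i' !=
  Pos 4: 'r' vs 'l' !=
Hamming distance = 5


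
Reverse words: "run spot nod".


Original: "run spot nod"
Words (1..n): run | spot | nod
Reversed (n..1): nod | spot | run
Result = "nod spot run"


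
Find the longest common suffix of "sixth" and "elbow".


Word 1: "sixth"
Word 2: "elbow"
Comparing from end:
  Pos -1: 'h' != 'w' (stop)
LCS = "" (length 0)


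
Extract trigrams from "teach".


Word: "teach" (length 5)
Number of trigrams = 5 - 3 + 1 = 3
  Position 0: "tea"
  Position 1: "eac"
  Position 2: "ach"
Trigrams = "tea", "eac", "ach"


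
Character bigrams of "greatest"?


Word: "greatest" (length 8)
Number of bigrams = 8 - 2 + 1 = 7
  Position 0: "gr"
  Position 1: "re"
  Position 2: "ea"
  Position 3: "at"
  Position 4: "te"
  Position 5: "es"
  Position 6: "st"
Bigrams = "gr", "re", "ea", "at", "te", "es", "st"


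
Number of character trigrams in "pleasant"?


Word: "pleasant" (length 8)
Number of 3-grams = length - 3 + 1 = 8 - 3 + 1
= 6


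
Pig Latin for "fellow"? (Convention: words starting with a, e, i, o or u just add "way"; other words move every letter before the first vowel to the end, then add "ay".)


Word: "fellow"
Starts with consonant(s) → move to end, add 'ay'
Consonant cluster: "f"
Pig Latin = "ellowfay"


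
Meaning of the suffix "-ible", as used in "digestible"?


Suffix: -ible
Example: digestible = digest + -ible
Meaning = capable of


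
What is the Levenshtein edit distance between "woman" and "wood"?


Word 1: "woman" (length 5)
Word 2: "wood" (length 4)
One optimal edit sequence (insert/delete/substitute each cost 1):
  1. keep 'w'
  2. keep 'o'
  3. delete 'm'  (+1)
  4. substitute 'a' -> 'o'  (+1)
  5. substitute 'n' -> 'd'  (+1)
Total edit operations: 3
Edit distance = 3


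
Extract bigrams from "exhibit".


Word: "exhibit" (length 7)
Number of bigrams = 7 - 2 + 1 = 6
  Position 0: "ex"
  Position 1: "xh"
  Position 2: "hi"
  Position 3: "ib"
  Position 4: "bi"
  Position 5: "it"
Bigrams = "ex", "xh", "hi", "ib", "bi", "it"


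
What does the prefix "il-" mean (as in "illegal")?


Prefix: il-
As in: illegal -> il- + legal
Meaning = not


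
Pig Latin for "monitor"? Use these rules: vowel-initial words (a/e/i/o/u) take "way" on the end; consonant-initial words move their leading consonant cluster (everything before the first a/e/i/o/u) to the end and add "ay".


Word: "monitor"
Starts with consonant(s) → move to end, add 'ay'
Consonant cluster: "m"
Pig Latin = "onitormay"


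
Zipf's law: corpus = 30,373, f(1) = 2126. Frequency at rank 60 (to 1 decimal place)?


Zipf's law: f(r) = f(1) / r
f(1) = 2126
f(60) = 2126 / 60
= 35.4 occurrences


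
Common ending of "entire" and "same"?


Word 1: "entire"
Word 2: "same"
Comparing from end:
  Pos -1: 'e' == 'e'
  Pos -2: 'r' != 'm' (stop)
LCS = "e" (length 1)


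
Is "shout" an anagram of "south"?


Word 1: "south" → sorted: hostu
Word 2: "shout" → sorted: hostu
Same letters? hostu == hostu
Anagram = Yes


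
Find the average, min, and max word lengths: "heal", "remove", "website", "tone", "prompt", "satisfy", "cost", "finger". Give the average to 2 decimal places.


Lengths: "heal"=4, "remove"=6, "website"=7, "tone"=4, "prompt"=6, "satisfy"=7, "cost"=4, "finger"=6
Sum = 44, Count = 8
Average = 44/8 = 5.50
= avg=5.50, min=4, max=7


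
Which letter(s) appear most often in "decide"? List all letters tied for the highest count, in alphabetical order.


Word: "decide"
Letter counts:
  'c': 1
  'd': 2
  'e': 2
  'i': 1
Maximum count = 2
Most frequent = 'd', 'e' (2 times each)


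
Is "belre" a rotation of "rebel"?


Word: "rebel", Candidate: "belre"
Method: check if candidate is substring of word+word
"rebelrebel" contains "belre"? Yes
Is rotation = Yes


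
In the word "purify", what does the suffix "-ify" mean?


Suffix: -ify
Example: purify = pure + -ify, with a spelling change
Meaning = to make


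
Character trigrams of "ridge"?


Word: "ridge" (length 5)
Number of trigrams = 5 - 3 + 1 = 3
  Position 0: "rid"
  Position 1: "idg"
  Position 2: "dge"
Trigrams = "rid", "idg", "dge"


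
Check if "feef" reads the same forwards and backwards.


Word: "feef"
Reversed: "feef"
Forward == Backward? feef == feef
Palindrome = Yes


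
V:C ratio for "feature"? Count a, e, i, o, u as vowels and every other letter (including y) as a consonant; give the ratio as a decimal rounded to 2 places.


Word: "feature"
Vowels (a,e,i,o,u): 4
Consonants: 3
Ratio = 4/3
= 1.33


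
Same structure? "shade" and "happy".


Pattern of "shade": [0, 1, 2, 3, 4]
Pattern of "happy": [0, 1, 2, 2, 3]
Patterns do not match
Same pattern = No


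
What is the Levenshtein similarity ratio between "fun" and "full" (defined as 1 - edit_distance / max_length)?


Word 1: "fun" (length 3)
Word 2: "full" (length 4)
One optimal edit sequence:
  1. keep 'f'
  2. keep 'u'
  3. insert 'l'  (+1)
  4. substitute 'n' -> 'l'  (+1)
Edit distance = 2
Max length = max(3, 4) = 4
Similarity = 1 - 2/4
= 0.5000


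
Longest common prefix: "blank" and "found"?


Word 1: "blank"
Word 2: "found"
Comparing from start:
  Pos 0: 'b' != 'f' (stop)
LCP = "" (length 0)


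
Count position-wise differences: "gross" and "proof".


Comparing character by character (same length = 5):
  Pos 0: 'g' vs 'p' !=
  Pos 1: 'r' vs 'r' =
  Pos 2: 'o' vs 'o' =
  Pos 3: 's' vs 'o' !=
  Pos 4: 's' vs 'f' !=
Hamming distance = 3


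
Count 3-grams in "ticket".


Word: "ticket" (length 6)
Number of 3-grams = length - 3 + 1 = 6 - 3 + 1
= 4


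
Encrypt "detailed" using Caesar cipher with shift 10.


Word: "detailed"
Shift: 10
Each letter → (letter + shift) mod 26:
  'd' (3) + 10 = 13 → 'n'
  'e' (4) + 10 = 14 → 'o'
  't' (19) + 10 = 3 → 'd'
  'a' (0) + 10 = 10 → 'k'
  'i' (8) + 10 = 18 → 's'
  'l' (11) + 10 = 21 → 'v'
  'e' (4) + 10 = 14 → 'o'
  'd' (3) + 10 = 13 → 'n'
Result = "nodksvon"


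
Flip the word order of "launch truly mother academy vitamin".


Original: "launch truly mother academy vitamin"
Words (1..n): launch | truly | mother | academy | vitamin
Reversed (n..1): vitamin | academy | mother | truly | launch
Result = "vitamin academy mother truly launch"


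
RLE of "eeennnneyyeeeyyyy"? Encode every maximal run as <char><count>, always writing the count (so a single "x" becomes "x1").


String: "eeennnneyyeeeyyyy"
Scanning for consecutive runs:
  'e' x 3
  'n' x 4
  'e' x 1
  'y' x 2
  'e' x 3
  'y' x 4
RLE = "e3n4e1y2e3y4"


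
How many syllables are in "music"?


Word: "music"
Syllable breakdown: mu / sic
Counting: 2 parts
= 2 syllables


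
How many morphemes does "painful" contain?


Word: "painful"
Morphemes: pain | -ful
Each morpheme carries meaning
= 2 morphemes


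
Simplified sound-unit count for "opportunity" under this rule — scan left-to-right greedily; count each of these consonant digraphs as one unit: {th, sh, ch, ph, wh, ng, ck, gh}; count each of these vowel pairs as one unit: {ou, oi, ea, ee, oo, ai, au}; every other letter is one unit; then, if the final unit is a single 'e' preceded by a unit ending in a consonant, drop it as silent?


Word: "opportunity" (11 letters)
Left-to-right scan:
  [1] 'o' (letter)
  [2] 'p' (letter)
  [3] 'p' (letter)
  [4] 'o' (letter)
  [5] 'r' (letter)
  [6] 't' (letter)
  [7] 'u' (letter)
  [8] 'n' (letter)
  [9] 'i' (letter)
  [10] 't' (letter)
  [11] 'y' (letter)
Units from scan: 11
Sound units = 11 units


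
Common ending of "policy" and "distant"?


Word 1: "policy"
Word 2: "distant"
Comparing from end:
  Pos -1: 'y' != 't' (stop)
LCS = "" (length 0)


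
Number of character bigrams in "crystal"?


Word: "crystal" (length 7)
Number of 2-grams = length - 2 + 1 = 7 - 2 + 1
= 6


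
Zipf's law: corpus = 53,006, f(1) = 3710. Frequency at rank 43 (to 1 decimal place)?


Zipf's law: f(r) = f(1) / r
f(1) = 3710
f(43) = 3710 / 43
= 86.3 occurrences


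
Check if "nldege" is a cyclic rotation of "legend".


Word: "legend", Candidate: "nldege"
Method: check if candidate is substring of word+word
"legendlegend" contains "nldege"? No
Is rotation = No


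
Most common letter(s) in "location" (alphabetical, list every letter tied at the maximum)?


Word: "location"
Letter counts:
  'a': 1
  'c': 1
  'i': 1
  'l': 1
  'n': 1
  'o': 2
  't': 1
Maximum count = 2
Most frequent = 'o' (2 times each)


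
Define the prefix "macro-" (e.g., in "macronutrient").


Prefix: macro-
As in: macronutrient -> macro- + nutrient
Meaning = large


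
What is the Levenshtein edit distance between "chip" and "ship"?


Word 1: "chip" (length 4)
Word 2: "ship" (length 4)
One optimal edit sequence (insert/delete/substitute each cost 1):
  1. substitute 'c' -> 's'  (+1)
  2. keep 'h'
  3. keep 'i'
  4. keep 'p'
Total edit operations: 1
Edit distance = 1


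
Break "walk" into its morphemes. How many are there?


Word: "walk"
Morphemes: walk
Each morpheme carries meaning
= 1 morpheme


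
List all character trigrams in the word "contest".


Word: "contest" (length 7)
Number of trigrams = 7 - 3 + 1 = 5
  Position 0: "con"
  Position 1: "ont"
  Position 2: "nte"
  Position 3: "tes"
  Position 4: "est"
Trigrams = "con", "ont", "nte", "tes", "est"


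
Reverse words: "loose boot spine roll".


Original: "loose boot spine roll"
Words (1..n): loose | boot | spine | roll
Reversed (n..1): roll | spine | boot | loose
Result = "roll spine boot loose"


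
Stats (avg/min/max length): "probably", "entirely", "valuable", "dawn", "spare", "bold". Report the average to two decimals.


Lengths: "probably"=8, "entirely"=8, "valuable"=8, "dawn"=4, "spare"=5, "bold"=4
Sum = 37, Count = 6
Average = 37/6 = 6.17
= avg=6.17, min=4, max=8


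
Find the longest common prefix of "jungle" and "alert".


Word 1: "jungle"
Word 2: "alert"
Comparing from start:
  Pos 0: 'j' != 'a' (stop)
LCP = "" (length 0)


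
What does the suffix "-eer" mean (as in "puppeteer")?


Suffix: -eer
Example: puppeteer = puppet + -eer
Meaning = one who is concerned with


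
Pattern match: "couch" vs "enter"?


Pattern of "couch": [0, 1, 2, 0, 3]
Pattern of "enter": [0, 1, 2, 0, 3]
Patterns match
Same pattern = Yes


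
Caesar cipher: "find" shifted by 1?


Word: "find"
Shift: 1
Each letter → (letter + shift) mod 26:
  'f' (5) + 1 = 6 → 'g'
  'i' (8) + 1 = 9 → 'j'
  'n' (13) + 1 = 14 → 'o'
  'd' (3) + 1 = 4 → 'e'
Result = "gjoe"


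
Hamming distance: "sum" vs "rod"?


Comparing character by character (same length = 3):
  Pos 0: 's' vs 'r' !=
  Pos 1: 'u' vs 'o' !=
  Pos 2: 'm' vs 'd' !=
Hamming distance = 3


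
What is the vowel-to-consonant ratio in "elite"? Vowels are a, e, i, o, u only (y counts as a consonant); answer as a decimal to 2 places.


Word: "elite"
Vowels (a,e,i,o,u): 3
Consonants: 2
Ratio = 3/2
= 1.50


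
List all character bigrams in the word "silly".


Word: "silly" (length 5)
Number of bigrams = 5 - 2 + 1 = 4
  Position 0: "si"
  Position 1: "il"
  Position 2: "ll"
  Position 3: "ly"
Bigrams = "si", "il", "ll", "ly"


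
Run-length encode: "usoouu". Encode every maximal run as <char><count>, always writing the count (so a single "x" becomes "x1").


String: "usoouu"
Scanning for consecutive runs:
  'u' x 1
  's' x 1
  'o' x 2
  'u' x 2
RLE = "u1s1o2u2"


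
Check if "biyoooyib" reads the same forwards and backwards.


Word: "biyoooyib"
Reversed: "biyoooyib"
Forward == Backward? biyoooyib == biyoooyib
Palindrome = Yes


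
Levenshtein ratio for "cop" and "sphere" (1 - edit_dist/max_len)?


Word 1: "cop" (length 3)
Word 2: "sphere" (length 6)
One optimal edit sequence:
  1. insert 's'  (+1)
  2. insert 'p'  (+1)
  3. insert 'h'  (+1)
  4. substitute 'c' -> 'e'  (+1)
  5. substitute 'o' -> 'r'  (+1)
  6. substitute 'p' -> 'e'  (+1)
Edit distance = 6
Max length = max(3, 6) = 6
Similarity = 1 - 6/6
= 0.0000


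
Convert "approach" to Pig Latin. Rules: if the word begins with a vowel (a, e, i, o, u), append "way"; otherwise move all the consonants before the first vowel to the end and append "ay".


Word: "approach"
Starts with vowel → add 'way'
Pig Latin = "approachway"


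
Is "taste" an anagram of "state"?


Word 1: "state" → sorted: aestt
Word 2: "taste" → sorted: aestt
Same letters? aestt == aestt
Anagram = Yes


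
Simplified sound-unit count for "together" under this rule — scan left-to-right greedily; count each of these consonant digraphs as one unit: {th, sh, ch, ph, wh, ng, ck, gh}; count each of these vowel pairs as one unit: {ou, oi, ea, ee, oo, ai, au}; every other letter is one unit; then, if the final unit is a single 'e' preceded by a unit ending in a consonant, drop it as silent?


Word: "together" (8 letters)
Left-to-right scan:
  [1] 't' (letter)
  [2] 'o' (letter)
  [3] 'g' (letter)
  [4] 'e' (letter)
  [5] 'th' (digraph)
  [6] 'e' (letter)
  [7] 'r' (letter)
Units from scan: 7
Sound units = 7 units


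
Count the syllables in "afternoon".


Word: "afternoon"
Syllable breakdown: af-ter-noon
Counting: 3 parts
= 3 syllables


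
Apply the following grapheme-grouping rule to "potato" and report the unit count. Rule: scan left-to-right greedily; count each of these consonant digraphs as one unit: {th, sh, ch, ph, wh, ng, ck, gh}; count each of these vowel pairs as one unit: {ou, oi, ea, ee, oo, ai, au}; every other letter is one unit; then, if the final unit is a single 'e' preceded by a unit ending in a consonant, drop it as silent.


Word: "potato" (6 letters)
Left-to-right scan:
  [1] 'p' (letter)
  [2] 'o' (letter)
  [3] 't' (letter)
  [4] 'a' (letter)
  [5] 't' (letter)
  [6] 'o' (letter)
Units from scan: 6
Sound units = 6 units


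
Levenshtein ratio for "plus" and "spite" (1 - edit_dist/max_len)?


Word 1: "plus" (length 4)
Word 2: "spite" (length 5)
One optimal edit sequence:
  1. insert 's'  (+1)
  2. keep 'p'
  3. substitute 'l' -> 'i'  (+1)
  4. substitute 'u' -> 't'  (+1)
  5. substitute 's' -> 'e'  (+1)
Edit distance = 4
Max length = max(4, 5) = 5
Similarity = 1 - 4/5
= 0.2000


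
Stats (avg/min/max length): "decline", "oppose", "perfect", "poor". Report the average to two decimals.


Lengths: "decline"=7, "oppose"=6, "perfect"=7, "poor"=4
Sum = 24, Count = 4
Average = 24/4 = 6.00
= avg=6.00, min=4, max=7


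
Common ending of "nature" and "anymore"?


Word 1: "nature"
Word 2: "anymore"
Comparing from end:
  Pos -1: 'e' == 'e'
  Pos -2: 'r' == 'r'
  Pos -3: 'u' != 'o' (stop)
LCS = "re" (length 2)


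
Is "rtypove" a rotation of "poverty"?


Word: "poverty", Candidate: "rtypove"
Method: check if candidate is substring of word+word
"povertypoverty" contains "rtypove"? Yes
Is rotation = Yes


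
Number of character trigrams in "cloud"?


Word: "cloud" (length 5)
Number of 3-grams = length - 3 + 1 = 5 - 3 + 1
= 3


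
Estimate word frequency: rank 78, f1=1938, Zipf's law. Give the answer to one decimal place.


Zipf's law: f(r) = f(1) / r
f(1) = 1938
f(78) = 1938 / 78
= 24.8 occurrences


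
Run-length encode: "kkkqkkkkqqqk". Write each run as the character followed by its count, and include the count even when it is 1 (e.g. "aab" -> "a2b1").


String: "kkkqkkkkqqqk"
Scanning for consecutive runs:
  'k' x 3
  'q' x 1
  'k' x 4
  'q' x 3
  'k' x 1
RLE = "k3q1k4q3k1"


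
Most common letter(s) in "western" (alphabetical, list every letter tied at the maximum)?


Word: "western"
Letter counts:
  'e': 2
  'n': 1
  'r': 1
  's': 1
  't': 1
  'w': 1
Maximum count = 2
Most frequent = 'e' (2 times each)


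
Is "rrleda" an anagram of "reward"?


Word 1: "reward" → sorted: aderrw
Word 2: "rrleda" → sorted: adelrr
Same letters? aderrw != adelrr
Anagram = No


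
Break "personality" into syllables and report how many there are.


Word: "personality"
Syllable breakdown: per / son / al / i / ty
Counting: 5 parts
= 5 syllables


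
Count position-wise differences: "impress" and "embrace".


Comparing character by character (same length = 7):
  Pos 0: 'i' vs 'e' !=
  Pos 1: 'm' vs 'm' =
  Pos 2: 'p' vs 'b' !=
  Pos 3: 'r' vs 'r' =
  Pos 4: 'e' vs 'a' !=
  Pos 5: 's' vs 'c' !=
  Pos 6: 's' vs 'e' !=
Hamming distance = 5


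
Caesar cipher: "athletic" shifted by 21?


Word: "athletic"
Shift: 21
Each letter → (letter + shift) mod 26:
  'a' (0) + 21 = 21 → 'v'
  't' (19) + 21 = 14 → 'o'
  'h' (7) + 21 = 2 → 'c'
  'l' (11) + 21 = 6 → 'g'
  'e' (4) + 21 = 25 → 'z'
  't' (19) + 21 = 14 → 'o'
  'i' (8) + 21 = 3 → 'd'
  'c' (2) + 21 = 23 → 'x'
Result = "vocgzodx"


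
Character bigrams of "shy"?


Word: "shy" (length 3)
Number of bigrams = 3 - 2 + 1 = 2
  Position 0: "sh"
  Position 1: "hy"
Bigrams = "sh", "hy"


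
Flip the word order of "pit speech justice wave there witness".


Original: "pit speech justice wave there witness"
Words (1..n): pit | speech | justice | wave | there | witness
Reversed (n..1): witness | there | wave | justice | speech | pit
Result = "witness there wave justice speech pit"


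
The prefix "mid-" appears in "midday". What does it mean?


Prefix: mid-
As in: midday -> mid- + day
Meaning = middle


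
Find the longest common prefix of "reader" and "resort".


Word 1: "reader"
Word 2: "resort"
Comparing from start:
  Pos 0: 'r' == 'r'
  Pos 1: 'e' == 'e'
  Pos 2: 'a' != 's' (stop)
LCP = "re" (length 2)


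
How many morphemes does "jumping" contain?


Word: "jumping"
Morphemes: jump / -ing
Each morpheme carries meaning
= 2 morphemes


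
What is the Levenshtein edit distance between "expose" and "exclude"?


Word 1: "expose" (length 6)
Word 2: "exclude" (length 7)
One optimal edit sequence (insert/delete/substitute each cost 1):
  1. keep 'e'
  2. keep 'x'
  3. insert 'c'  (+1)
  4. substitute 'p' -> 'l'  (+1)
  5. substitute 'o' -> 'u'  (+1)
  6. substitute 's' -> 'd'  (+1)
  7. keep 'e'
Total edit operations: 4
Edit distance = 4


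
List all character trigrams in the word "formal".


Word: "formal" (length 6)
Number of trigrams = 6 - 3 + 1 = 4
  Position 0: "for"
  Position 1: "orm"
  Position 2: "rma"
  Position 3: "mal"
Trigrams = "for", "orm", "rma", "mal"


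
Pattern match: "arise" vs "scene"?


Pattern of "arise": [0, 1, 2, 3, 4]
Pattern of "scene": [0, 1, 2, 3, 2]
Patterns do not match
Same pattern = No


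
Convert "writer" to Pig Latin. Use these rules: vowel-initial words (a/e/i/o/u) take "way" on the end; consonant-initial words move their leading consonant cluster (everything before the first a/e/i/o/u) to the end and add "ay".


Word: "writer"
Starts with consonant(s) → move to end, add 'ay'
Consonant cluster: "wr"
Pig Latin = "iterwray"


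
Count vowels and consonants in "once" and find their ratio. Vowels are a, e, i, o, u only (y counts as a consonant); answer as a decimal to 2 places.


Word: "once"
Vowels (a,e,i,o,u): 2
Consonants: 2
Ratio = 2/2
= 1.00


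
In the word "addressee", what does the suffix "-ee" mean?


Suffix: -ee
Example: addressee = address + -ee
Meaning = one who receives


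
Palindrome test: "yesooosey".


Word: "yesooosey"
Reversed: "yesooosey"
Forward == Backward? yesooosey == yesooosey
Palindrome = Yes


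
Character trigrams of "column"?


Word: "column" (length 6)
Number of trigrams = 6 - 3 + 1 = 4
  Position 0: "col"
  Position 1: "olu"
  Position 2: "lum"
  Position 3: "umn"
Trigrams = "col", "olu", "lum", "umn"


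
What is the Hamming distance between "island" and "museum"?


Comparing character by character (same length = 6):
  Pos 0: 'i' vs 'm' !=
  Pos 1: 's' vs 'u' !=
  Pos 2: 'l' vs 's' !=
  Pos 3: 'a' vs 'e' !=
  Pos 4: 'n' vs 'u' !=
  Pos 5: 'd' vs 'm' !=
Hamming distance = 6


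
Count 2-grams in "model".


Word: "model" (length 5)
Number of 2-grams = length - 2 + 1 = 5 - 2 + 1
= 4


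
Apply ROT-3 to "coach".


Word: "coach"
Shift: 3
Each letter → (letter + shift) mod 26:
  'c' (2) + 3 = 5 → 'f'
  'o' (14) + 3 = 17 → 'r'
  'a' (0) + 3 = 3 → 'd'
  'c' (2) + 3 = 5 → 'f'
  'h' (7) + 3 = 10 → 'k'
Result = "frdfk"


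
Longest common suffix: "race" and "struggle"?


Word 1: "race"
Word 2: "struggle"
Comparing from end:
  Pos -1: 'e' == 'e'
  Pos -2: 'c' != 'l' (stop)
LCS = "e" (length 1)


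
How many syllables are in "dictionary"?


Word: "dictionary"
Syllable breakdown: dic-tion-ar-y
Counting: 4 parts
= 4 syllables


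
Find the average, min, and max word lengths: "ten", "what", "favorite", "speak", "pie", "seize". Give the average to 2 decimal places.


Lengths: "ten"=3, "what"=4, "favorite"=8, "speak"=5, "pie"=3, "seize"=5
Sum = 28, Count = 6
Average = 28/6 = 4.67
= avg=4.67, min=3, max=8


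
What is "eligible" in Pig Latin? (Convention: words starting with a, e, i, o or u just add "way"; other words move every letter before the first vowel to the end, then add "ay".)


Word: "eligible"
Starts with vowel → add 'way'
Pig Latin = "eligibleway"


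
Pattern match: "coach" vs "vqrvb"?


Pattern of "coach": [0, 1, 2, 0, 3]
Pattern of "vqrvb": [0, 1, 2, 0, 3]
Patterns match
Same pattern = Yes


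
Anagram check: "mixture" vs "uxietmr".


Word 1: "mixture" → sorted: eimrtux
Word 2: "uxietmr" → sorted: eimrtux
Same letters? eimrtux == eimrtux
Anagram = Yes


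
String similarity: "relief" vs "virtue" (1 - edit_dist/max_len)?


Word 1: "relief" (length 6)
Word 2: "virtue" (length 6)
One optimal edit sequence:
  1. substitute 'r' -> 'v'  (+1)
  2. substitute 'e' -> 'i'  (+1)
  3. substitute 'l' -> 'r'  (+1)
  4. substitute 'i' -> 't'  (+1)
  5. substitute 'e' -> 'u'  (+1)
  6. substitute 'f' -> 'e'  (+1)
Edit distance = 6
Max length = max(6, 6) = 6
Similarity = 1 - 6/6
= 0.0000


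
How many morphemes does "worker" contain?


Word: "worker"
Morphemes: work / -er
Each morpheme carries meaning
= 2 morphemes


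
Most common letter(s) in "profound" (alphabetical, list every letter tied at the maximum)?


Word: "profound"
Letter counts:
  'd': 1
  'f': 1
  'n': 1
  'o': 2
  'p': 1
  'r': 1
  'u': 1
Maximum count = 2
Most frequent = 'o' (2 times each)


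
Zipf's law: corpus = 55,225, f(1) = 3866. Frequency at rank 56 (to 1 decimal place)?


Zipf's law: f(r) = f(1) / r
f(1) = 3866
f(56) = 3866 / 56
= 69.0 occurrences


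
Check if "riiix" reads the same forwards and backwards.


Word: "riiix"
Reversed: "xiiir"
Forward == Backward? riiix != xiiir
Palindrome = No


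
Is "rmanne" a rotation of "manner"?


Word: "manner", Candidate: "rmanne"
Method: check if candidate is substring of word+word
"mannermanner" contains "rmanne"? Yes
Is rotation = Yes


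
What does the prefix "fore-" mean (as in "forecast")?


Prefix: fore-
Example: forecast (fore- + cast)
Meaning = before


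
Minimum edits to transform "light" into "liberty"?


Word 1: "light" (length 5)
Word 2: "liberty" (length 7)
One optimal edit sequence (insert/delete/substitute each cost 1):
  1. keep 'l'
  2. keep 'i'
  3. insert 'b'  (+1)
  4. substitute 'g' -> 'e'  (+1)
  5. substitute 'h' -> 'r'  (+1)
  6. keep 't'
  7. insert 'y'  (+1)
Total edit operations: 4
Edit distance = 4


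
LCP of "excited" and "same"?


Word 1: "excited"
Word 2: "same"
Comparing from start:
  Pos 0: 'e' != 's' (stop)
LCP = "" (length 0)


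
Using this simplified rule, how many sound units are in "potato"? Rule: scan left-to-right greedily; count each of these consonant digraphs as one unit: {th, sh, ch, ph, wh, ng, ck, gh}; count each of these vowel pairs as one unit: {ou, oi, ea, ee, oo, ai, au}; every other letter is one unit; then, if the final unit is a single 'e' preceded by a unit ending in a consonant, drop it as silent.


Word: "potato" (6 letters)
Left-to-right scan:
  1. 'p' (letter)
  2. 'o' (letter)
  3. 't' (letter)
  4. 'a' (letter)
  5. 't' (letter)
  6. 'o' (letter)
Units from scan: 6
Sound units = 6 units


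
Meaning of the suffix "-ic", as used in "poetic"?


Suffix: -ic
Example: poetic (poet + -ic)
Meaning = relating to


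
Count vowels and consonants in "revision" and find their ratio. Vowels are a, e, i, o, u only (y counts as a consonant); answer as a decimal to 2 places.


Word: "revision"
Vowels (a,e,i,o,u): 4
Consonants: 4
Ratio = 4/4
= 1.00


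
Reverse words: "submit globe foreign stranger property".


Original: "submit globe foreign stranger property"
Words (1..n): submit | globe | foreign | stranger | property
Reversed (n..1): property | stranger | foreign | globe | submit
Result = "property stranger foreign globe submit"


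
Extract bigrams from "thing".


Word: "thing" (length 5)
Number of bigrams = 5 - 2 + 1 = 4
  Position 0: "th"
  Position 1: "hi"
  Position 2: "in"
  Position 3: "ng"
Bigrams = "th", "hi", "in", "ng"


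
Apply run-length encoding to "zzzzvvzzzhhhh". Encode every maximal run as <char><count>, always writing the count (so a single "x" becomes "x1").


String: "zzzzvvzzzhhhh"
Scanning for consecutive runs:
  'z' x 4
  'v' x 2
  'z' x 3
  'h' x 4
RLE = "z4v2z3h4"


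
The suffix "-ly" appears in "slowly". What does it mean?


Suffix: -ly
Example: slowly = slow + -ly
Meaning = in a manner


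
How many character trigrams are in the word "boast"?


Word: "boast" (length 5)
Number of 3-grams = length - 3 + 1 = 5 - 3 + 1
= 3


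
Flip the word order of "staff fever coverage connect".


Original: "staff fever coverage connect"
Words (1..n): staff | fever | coverage | connect
Reversed (n..1): connect | coverage | fever | staff
Result = "connect coverage fever staff"


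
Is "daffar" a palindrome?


Word: "daffar"
Reversed: "raffad"
Forward == Backward? daffar != raffad
Palindrome = No


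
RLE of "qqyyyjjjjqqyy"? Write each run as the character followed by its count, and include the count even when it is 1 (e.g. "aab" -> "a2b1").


String: "qqyyyjjjjqqyy"
Scanning for consecutive runs:
  'q' x 2
  'y' x 3
  'j' x 4
  'q' x 2
  'y' x 2
RLE = "q2y3j4q2y2"


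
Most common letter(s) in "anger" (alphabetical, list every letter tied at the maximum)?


Word: "anger"
Letter counts:
  'a': 1
  'e': 1
  'g': 1
  'n': 1
  'r': 1
Maximum count = 1
Most frequent = 'a', 'e', 'g', 'n', 'r' (1 time each)


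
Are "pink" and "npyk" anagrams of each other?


Word 1: "pink" → sorted: iknp
Word 2: "npyk" → sorted: knpy
Same letters? iknp != knpy
Anagram = No


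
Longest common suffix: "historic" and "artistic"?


Word 1: "historic"
Word 2: "artistic"
Comparing from end:
  Pos -1: 'c' == 'c'
  Pos -2: 'i' == 'i'
  Pos -3: 'r' != 't' (stop)
LCS = "ic" (length 2)


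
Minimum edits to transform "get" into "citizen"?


Word 1: "get" (length 3)
Word 2: "citizen" (length 7)
One optimal edit sequence (insert/delete/substitute each cost 1):
  1. insert 'c'  (+1)
  2. insert 'i'  (+1)
  3. insert 't'  (+1)
  4. insert 'i'  (+1)
  5. substitute 'g' -> 'z'  (+1)
  6. keep 'e'
  7. substitute 't' -> 'n'  (+1)
Total edit operations: 6
Edit distance = 6


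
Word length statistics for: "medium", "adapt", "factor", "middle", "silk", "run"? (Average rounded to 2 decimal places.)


Lengths: "medium"=6, "adapt"=5, "factor"=6, "middle"=6, "silk"=4, "run"=3
Sum = 30, Count = 6
Average = 30/6 = 5.00
= avg=5.00, min=3, max=6


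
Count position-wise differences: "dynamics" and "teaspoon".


Comparing character by character (same length = 8):
  Pos 0: 'd' vs 't' !=
  Pos 1: 'y' vs 'e' !=
  Pos 2: 'n' vs 'a' !=
  Pos 3: 'a' vs 's' !=
  Pos 4: 'm' vs 'p' !=
  Pos 5: 'i' vs 'o' !=
  Pos 6: 'c' vs 'o' !=
  Pos 7: 's' vs 'n' !=
Hamming distance = 8


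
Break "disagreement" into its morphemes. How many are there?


Word: "disagreement"
Morphemes: dis- | agree | -ment
Each morpheme carries meaning
= 3 morphemes


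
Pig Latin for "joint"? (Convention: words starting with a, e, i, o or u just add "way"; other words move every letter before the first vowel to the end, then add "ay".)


Word: "joint"
Starts with consonant(s) → move to end, add 'ay'
Consonant cluster: "j"
Pig Latin = "ointjay"


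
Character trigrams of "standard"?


Word: "standard" (length 8)
Number of trigrams = 8 - 3 + 1 = 6
  Position 0: "sta"
  Position 1: "tan"
  Position 2: "and"
  Position 3: "nda"
  Position 4: "dar"
  Position 5: "ard"
Trigrams = "sta", "tan", "and", "nda", "dar", "ard"


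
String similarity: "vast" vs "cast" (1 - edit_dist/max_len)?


Word 1: "vast" (length 4)
Word 2: "cast" (length 4)
One optimal edit sequence:
  1. substitute 'v' -> 'c'  (+1)
  2. keep 'a'
  3. keep 's'
  4. keep 't'
Edit distance = 1
Max length = max(4, 4) = 4
Similarity = 1 - 1/4
= 0.7500


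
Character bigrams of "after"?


Word: "after" (length 5)
Number of bigrams = 5 - 2 + 1 = 4
  Position 0: "af"
  Position 1: "ft"
  Position 2: "te"
  Position 3: "er"
Bigrams = "af", "ft", "te", "er"


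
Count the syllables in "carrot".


Word: "carrot"
Syllable breakdown: car | rot
Counting: 2 parts
= 2 syllables


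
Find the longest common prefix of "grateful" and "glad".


Word 1: "grateful"
Word 2: "glad"
Comparing from start:
  Pos 0: 'g' == 'g'
  Pos 1: 'r' != 'l' (stop)
LCP = "g" (length 1)


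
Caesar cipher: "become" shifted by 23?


Word: "become"
Shift: 23
Each letter → (letter + shift) mod 26:
  'b' (1) + 23 = 24 → 'y'
  'e' (4) + 23 = 1 → 'b'
  'c' (2) + 23 = 25 → 'z'
  'o' (14) + 23 = 11 → 'l'
  'm' (12) + 23 = 9 → 'j'
  'e' (4) + 23 = 1 → 'b'
Result = "ybzljb"


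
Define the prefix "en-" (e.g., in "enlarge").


Prefix: en-
As in: enlarge -> en- + large
Meaning = cause to / put into


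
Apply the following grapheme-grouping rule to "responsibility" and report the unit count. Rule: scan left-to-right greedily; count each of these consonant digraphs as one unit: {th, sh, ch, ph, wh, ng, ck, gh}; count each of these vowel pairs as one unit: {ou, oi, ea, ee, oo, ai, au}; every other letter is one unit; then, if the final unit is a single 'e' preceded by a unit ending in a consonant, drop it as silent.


Word: "responsibility" (14 letters)
Left-to-right scan:
  1. 'r' (letter)
  2. 'e' (letter)
  3. 's' (letter)
  4. 'p' (letter)
  5. 'o' (letter)
  6. 'n' (letter)
  7. 's' (letter)
  8. 'i' (letter)
  9. 'b' (letter)
  10. 'i' (letter)
  11. 'l' (letter)
  12. 'i' (letter)
  13. 't' (letter)
  14. 'y' (letter)
Units from scan: 14
Sound units = 14 units


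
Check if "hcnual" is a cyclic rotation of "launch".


Word: "launch", Candidate: "hcnual"
Method: check if candidate is substring of word+word
"launchlaunch" contains "hcnual"? No
Is rotation = No


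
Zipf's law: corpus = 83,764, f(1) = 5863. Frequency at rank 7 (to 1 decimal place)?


Zipf's law: f(r) = f(1) / r
f(1) = 5863
f(7) = 5863 / 7
= 837.6 occurrences


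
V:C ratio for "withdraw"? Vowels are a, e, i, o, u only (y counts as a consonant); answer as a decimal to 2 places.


Word: "withdraw"
Vowels (a,e,i,o,u): 2
Consonants: 6
Ratio = 2/6
= 0.33


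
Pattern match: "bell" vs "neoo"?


Pattern of "bell": [0, 1, 2, 2]
Pattern of "neoo": [0, 1, 2, 2]
Patterns match
Same pattern = Yes


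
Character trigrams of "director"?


Word: "director" (length 8)
Number of trigrams = 8 - 3 + 1 = 6
  Position 0: "dir"
  Position 1: "ire"
  Position 2: "rec"
  Position 3: "ect"
  Position 4: "cto"
  Position 5: "tor"
Trigrams = "dir", "ire", "rec", "ect", "cto", "tor"


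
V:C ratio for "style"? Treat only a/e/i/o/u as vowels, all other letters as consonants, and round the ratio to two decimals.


Word: "style"
Vowels (a,e,i,o,u): 1
Consonants: 4
Ratio = 1/4
= 0.25


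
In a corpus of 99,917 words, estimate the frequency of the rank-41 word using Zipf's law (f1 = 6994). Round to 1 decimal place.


Zipf's law: f(r) = f(1) / r
f(1) = 6994
f(41) = 6994 / 41
= 170.6 occurrences


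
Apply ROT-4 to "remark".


Word: "remark"
Shift: 4
Each letter → (letter + shift) mod 26:
  'r' (17) + 4 = 21 → 'v'
  'e' (4) + 4 = 8 → 'i'
  'm' (12) + 4 = 16 → 'q'
  'a' (0) + 4 = 4 → 'e'
  'r' (17) + 4 = 21 → 'v'
  'k' (10) + 4 = 14 → 'o'
Result = "viqevo"


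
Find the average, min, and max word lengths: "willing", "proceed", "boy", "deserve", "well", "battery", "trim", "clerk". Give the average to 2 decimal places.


Lengths: "willing"=7, "proceed"=7, "boy"=3, "deserve"=7, "well"=4, "battery"=7, "trim"=4, "clerk"=5
Sum = 44, Count = 8
Average = 44/8 = 5.50
= avg=5.50, min=3, max=7


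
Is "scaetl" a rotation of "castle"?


Word: "castle", Candidate: "scaetl"
Method: check if candidate is substring of word+word
"castlecastle" contains "scaetl"? No
Is rotation = No


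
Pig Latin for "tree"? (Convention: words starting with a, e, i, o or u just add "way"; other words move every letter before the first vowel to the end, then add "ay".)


Word: "tree"
Starts with consonant(s) → move to end, add 'ay'
Consonant cluster: "tr"
Pig Latin = "eetray"


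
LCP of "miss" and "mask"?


Word 1: "miss"
Word 2: "mask"
Comparing from start:
  Pos 0: 'm' == 'm'
  Pos 1: 'i' != 'a' (stop)
LCP = "m" (length 1)


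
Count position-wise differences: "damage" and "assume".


Comparing character by character (same length = 6):
  Pos 0: 'd' vs 'a' !=
  Pos 1: 'a' vs 's' !=
  Pos 2: 'm' vs 's' !=
  Pos 3: 'a' vs 'u' !=
  Pos 4: 'g' vs 'm' !=
  Pos 5: 'e' vs 'e' =
Hamming distance = 5


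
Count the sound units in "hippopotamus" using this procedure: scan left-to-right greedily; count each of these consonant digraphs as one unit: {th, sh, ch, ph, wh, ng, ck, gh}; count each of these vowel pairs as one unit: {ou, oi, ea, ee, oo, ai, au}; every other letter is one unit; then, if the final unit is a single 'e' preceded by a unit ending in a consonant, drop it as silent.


Word: "hippopotamus" (12 letters)
Left-to-right scan:
  [1] 'h' (letter)
  [2] 'i' (letter)
  [3] 'p' (letter)
  [4] 'p' (letter)
  [5] 'o' (letter)
  [6] 'p' (letter)
  [7] 'o' (letter)
  [8] 't' (letter)
  [9] 'a' (letter)
  [10] 'm' (letter)
  [11] 'u' (letter)
  [12] 's' (letter)
Units from scan: 12
Sound units = 12 units


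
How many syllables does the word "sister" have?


Word: "sister"
Syllable breakdown: sis · ter
Counting: 2 parts
= 2 syllables


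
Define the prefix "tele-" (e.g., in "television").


Prefix: tele-
Example: television (tele- + vision)
Meaning = distant


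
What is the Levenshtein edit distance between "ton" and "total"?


Word 1: "ton" (length 3)
Word 2: "total" (length 5)
One optimal edit sequence (insert/delete/substitute each cost 1):
  1. keep 't'
  2. keep 'o'
  3. insert 't'  (+1)
  4. insert 'a'  (+1)
  5. substitute 'n' -> 'l'  (+1)
Total edit operations: 3
Edit distance = 3


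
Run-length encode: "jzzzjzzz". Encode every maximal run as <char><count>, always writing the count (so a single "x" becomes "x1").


String: "jzzzjzzz"
Scanning for consecutive runs:
  'j' x 1
  'z' x 3
  'j' x 1
  'z' x 3
RLE = "j1z3j1z3"


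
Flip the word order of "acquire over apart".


Original: "acquire over apart"
Words (1..n): acquire | over | apart
Reversed (n..1): apart | over | acquire
Result = "apart over acquire"


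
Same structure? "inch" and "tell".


Pattern of "inch": [0, 1, 2, 3]
Pattern of "tell": [0, 1, 2, 2]
Patterns do not match
Same pattern = No


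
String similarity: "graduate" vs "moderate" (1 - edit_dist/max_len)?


Word 1: "graduate" (length 8)
Word 2: "moderate" (length 8)
One optimal edit sequence:
  1. substitute 'g' -> 'm'  (+1)
  2. substitute 'r' -> 'o'  (+1)
  3. substitute 'a' -> 'd'  (+1)
  4. substitute 'd' -> 'e'  (+1)
  5. substitute 'u' -> 'r'  (+1)
  6. keep 'a'
  7. keep 't'
  8. keep 'e'
Edit distance = 5
Max length = max(8, 8) = 8
Similarity = 1 - 5/8
= 0.3750


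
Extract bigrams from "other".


Word: "other" (length 5)
Number of bigrams = 5 - 2 + 1 = 4
  Position 0: "ot"
  Position 1: "th"
  Position 2: "he"
  Position 3: "er"
Bigrams = "ot", "th", "he", "er"


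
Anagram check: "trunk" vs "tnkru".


Word 1: "trunk" → sorted: knrtu
Word 2: "tnkru" → sorted: knrtu
Same letters? knrtu == knrtu
Anagram = Yes


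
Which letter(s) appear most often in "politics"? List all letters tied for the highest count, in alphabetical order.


Word: "politics"
Letter counts:
  'c': 1
  'i': 2
  'l': 1
  'o': 1
  'p': 1
  's': 1
  't': 1
Maximum count = 2
Most frequent = 'i' (2 times each)


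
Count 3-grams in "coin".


Word: "coin" (length 4)
Number of 3-grams = length - 3 + 1 = 4 - 3 + 1
= 2


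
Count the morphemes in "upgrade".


Word: "upgrade"
Morphemes: up- / grade
Each morpheme carries meaning
= 2 morphemes


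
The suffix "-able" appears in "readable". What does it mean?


Suffix: -able
Example: readable = read + -able
Meaning = capable of


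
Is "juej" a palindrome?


Word: "juej"
Reversed: "jeuj"
Forward == Backward? juej != jeuj
Palindrome = No


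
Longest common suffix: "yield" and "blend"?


Word 1: "yield"
Word 2: "blend"
Comparing from end:
  Pos -1: 'd' == 'd'
  Pos -2: 'l' != 'n' (stop)
LCS = "d" (length 1)


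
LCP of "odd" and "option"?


Word 1: "odd"
Word 2: "option"
Comparing from start:
  Pos 0: 'o' == 'o'
  Pos 1: 'd' != 'p' (stop)
LCP = "o" (length 1)


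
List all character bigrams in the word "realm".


Word: "realm" (length 5)
Number of bigrams = 5 - 2 + 1 = 4
  Position 0: "re"
  Position 1: "ea"
  Position 2: "al"
  Position 3: "lm"
Bigrams = "re", "ea", "al", "lm"


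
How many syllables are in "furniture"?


Word: "furniture"
Syllable breakdown: fur · ni · ture
Counting: 3 parts
= 3 syllables
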